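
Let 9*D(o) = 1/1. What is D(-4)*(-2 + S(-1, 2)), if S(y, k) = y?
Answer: -⅓ ≈ -0.33333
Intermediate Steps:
D(o) = ⅑ (D(o) = (⅑)/1 = (⅑)*1 = ⅑)
D(-4)*(-2 + S(-1, 2)) = (-2 - 1)/9 = (⅑)*(-3) = -⅓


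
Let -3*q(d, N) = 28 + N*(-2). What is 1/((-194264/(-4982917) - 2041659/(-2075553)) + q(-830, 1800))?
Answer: 3447436109367/4108272801742073 ≈ 0.00083914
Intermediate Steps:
q(d, N) = -28/3 + 2*N/3 (q(d, N) = -(28 + N*(-2))/3 = -(28 - 2*N)/3 = -28/3 + 2*N/3)
1/((-194264/(-4982917) - 2041659/(-2075553)) + q(-830, 1800)) = 1/((-194264/(-4982917) - 2041659/(-2075553)) + (-28/3 + (⅔)*1800)) = 1/((-194264*(-1/4982917) - 2041659*(-1/2075553)) + (-28/3 + 1200)) = 1/((194264/4982917 + 226851/230617) + 3572/3) = 1/(1175180285255/1149145369789 + 3572/3) = 1/(4108272801742073/3447436109367) = 3447436109367/4108272801742073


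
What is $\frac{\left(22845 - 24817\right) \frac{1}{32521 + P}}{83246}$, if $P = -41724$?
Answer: $\frac{986}{383056469} \approx 2.574 \cdot 10^{-6}$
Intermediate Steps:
$\frac{\left(22845 - 24817\right) \frac{1}{32521 + P}}{83246} = \frac{\left(22845 - 24817\right) \frac{1}{32521 - 41724}}{83246} = - \frac{1972}{-9203} \cdot \frac{1}{83246} = \left(-1972\right) \left(- \frac{1}{9203}\right) \frac{1}{83246} = \frac{1972}{9203} \cdot \frac{1}{83246} = \frac{986}{383056469}$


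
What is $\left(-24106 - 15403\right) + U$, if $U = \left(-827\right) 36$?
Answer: $-69281$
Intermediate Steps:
$U = -29772$
$\left(-24106 - 15403\right) + U = \left(-24106 - 15403\right) - 29772 = -39509 - 29772 = -69281$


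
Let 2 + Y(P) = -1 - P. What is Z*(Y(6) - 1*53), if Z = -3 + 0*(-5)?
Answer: 186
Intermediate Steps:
Z = -3 (Z = -3 + 0 = -3)
Y(P) = -3 - P (Y(P) = -2 + (-1 - P) = -3 - P)
Z*(Y(6) - 1*53) = -3*((-3 - 1*6) - 1*53) = -3*((-3 - 6) - 53) = -3*(-9 - 53) = -3*(-62) = 186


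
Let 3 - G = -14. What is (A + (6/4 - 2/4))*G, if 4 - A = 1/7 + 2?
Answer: 340/7 ≈ 48.571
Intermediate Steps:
A = 13/7 (A = 4 - (1/7 + 2) = 4 - (⅐ + 2) = 4 - 1*15/7 = 4 - 15/7 = 13/7 ≈ 1.8571)
G = 17 (G = 3 - 1*(-14) = 3 + 14 = 17)
(A + (6/4 - 2/4))*G = (13/7 + (6/4 - 2/4))*17 = (13/7 + (6*(¼) - 2*¼))*17 = (13/7 + (3/2 - ½))*17 = (13/7 + 1)*17 = (20/7)*17 = 340/7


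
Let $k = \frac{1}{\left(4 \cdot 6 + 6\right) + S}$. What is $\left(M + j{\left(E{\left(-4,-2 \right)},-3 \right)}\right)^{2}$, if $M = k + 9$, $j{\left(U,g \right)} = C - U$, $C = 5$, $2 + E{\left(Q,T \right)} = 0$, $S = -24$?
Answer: $\frac{9409}{36} \approx 261.36$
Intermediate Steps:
$E{\left(Q,T \right)} = -2$ ($E{\left(Q,T \right)} = -2 + 0 = -2$)
$k = \frac{1}{6}$ ($k = \frac{1}{\left(4 \cdot 6 + 6\right) - 24} = \frac{1}{\left(24 + 6\right) - 24} = \frac{1}{30 - 24} = \frac{1}{6} \approx 0.16667$)
$j{\left(U,g \right)} = 5 - U$
$M = \frac{55}{6}$ ($M = \frac{1}{6} + 9 = \frac{55}{6} \approx 9.1667$)
$\left(M + j{\left(E{\left(-4,-2 \right)},-3 \right)}\right)^{2} = \left(\frac{55}{6} + \left(5 - -2\right)\right)^{2} = \left(\frac{55}{6} + \left(5 + 2\right)\right)^{2} = \left(\frac{55}{6} + 7\right)^{2} = \left(\frac{97}{6}\right)^{2} = \frac{9409}{36}$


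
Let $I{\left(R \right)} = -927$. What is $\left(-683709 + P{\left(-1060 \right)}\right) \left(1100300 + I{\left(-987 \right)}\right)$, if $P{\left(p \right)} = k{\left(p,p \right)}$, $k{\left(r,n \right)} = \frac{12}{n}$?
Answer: $- \frac{199187575129224}{265} \approx -7.5165 \cdot 10^{11}$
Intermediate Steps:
$P{\left(p \right)} = \frac{12}{p}$
$\left(-683709 + P{\left(-1060 \right)}\right) \left(1100300 + I{\left(-987 \right)}\right) = \left(-683709 + \frac{12}{-1060}\right) \left(1100300 - 927\right) = \left(-683709 + 12 \left(- \frac{1}{1060}\right)\right) 1099373 = \left(-683709 - \frac{3}{265}\right) 1099373 = \left(- \frac{181182888}{265}\right) 1099373 = - \frac{199187575129224}{265}$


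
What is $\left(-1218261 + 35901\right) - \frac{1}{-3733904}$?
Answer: $- \frac{4414818733439}{3733904} \approx -1.1824 \cdot 10^{6}$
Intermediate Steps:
$\left(-1218261 + 35901\right) - \frac{1}{-3733904} = -1182360 - - \frac{1}{3733904} = -1182360 + \frac{1}{3733904} = - \frac{4414818733439}{3733904}$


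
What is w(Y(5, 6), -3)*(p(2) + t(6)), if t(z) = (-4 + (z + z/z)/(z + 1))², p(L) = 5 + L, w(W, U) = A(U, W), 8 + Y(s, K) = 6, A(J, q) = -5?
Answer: -80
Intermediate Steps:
Y(s, K) = -2 (Y(s, K) = -8 + 6 = -2)
w(W, U) = -5
t(z) = 9 (t(z) = (-4 + (z + 1)/(1 + z))² = (-4 + (1 + z)/(1 + z))² = (-4 + 1)² = (-3)² = 9)
w(Y(5, 6), -3)*(p(2) + t(6)) = -5*((5 + 2) + 9) = -5*(7 + 9) = -5*16 = -80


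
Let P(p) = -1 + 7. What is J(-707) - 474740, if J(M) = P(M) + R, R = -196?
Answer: -474930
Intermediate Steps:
P(p) = 6
J(M) = -190 (J(M) = 6 - 196 = -190)
J(-707) - 474740 = -190 - 474740 = -474930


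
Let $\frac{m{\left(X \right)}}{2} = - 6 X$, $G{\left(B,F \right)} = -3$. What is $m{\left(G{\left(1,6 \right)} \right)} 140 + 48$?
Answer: $5088$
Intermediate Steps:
$m{\left(X \right)} = - 12 X$ ($m{\left(X \right)} = 2 \left(- 6 X\right) = - 12 X$)
$m{\left(G{\left(1,6 \right)} \right)} 140 + 48 = \left(-12\right) \left(-3\right) 140 + 48 = 36 \cdot 140 + 48 = 5040 + 48 = 5088$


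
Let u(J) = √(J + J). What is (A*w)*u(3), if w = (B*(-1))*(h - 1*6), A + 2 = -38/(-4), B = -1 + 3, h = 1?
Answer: 75*√6 ≈ 183.71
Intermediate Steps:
u(J) = √2*√J (u(J) = √(2*J) = √2*√J)
B = 2
A = 15/2 (A = -2 - 38/(-4) = -2 - 38*(-¼) = -2 + 19/2 = 15/2 ≈ 7.5000)
w = 10 (w = (2*(-1))*(1 - 1*6) = -2*(1 - 6) = -2*(-5) = 10)
(A*w)*u(3) = ((15/2)*10)*(√2*√3) = 75*√6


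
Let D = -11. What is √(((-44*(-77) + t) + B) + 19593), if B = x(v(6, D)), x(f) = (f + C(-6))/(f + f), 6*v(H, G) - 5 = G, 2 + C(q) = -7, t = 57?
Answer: √23043 ≈ 151.80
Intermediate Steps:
C(q) = -9 (C(q) = -2 - 7 = -9)
v(H, G) = ⅚ + G/6
x(f) = (-9 + f)/(2*f) (x(f) = (f - 9)/(f + f) = (-9 + f)/((2*f)) = (-9 + f)*(1/(2*f)) = (-9 + f)/(2*f))
B = 5 (B = (-9 + (⅚ + (⅙)*(-11)))/(2*(⅚ + (⅙)*(-11))) = (-9 + (⅚ - 11/6))/(2*(⅚ - 11/6)) = (½)*(-9 - 1)/(-1) = (½)*(-1)*(-10) = 5)
√(((-44*(-77) + t) + B) + 19593) = √(((-44*(-77) + 57) + 5) + 19593) = √(((3388 + 57) + 5) + 19593) = √((3445 + 5) + 19593) = √(3450 + 19593) = √23043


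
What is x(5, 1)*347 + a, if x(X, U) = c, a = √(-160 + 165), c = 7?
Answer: 2429 + √5 ≈ 2431.2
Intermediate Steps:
a = √5 ≈ 2.2361
x(X, U) = 7
x(5, 1)*347 + a = 7*347 + √5 = 2429 + √5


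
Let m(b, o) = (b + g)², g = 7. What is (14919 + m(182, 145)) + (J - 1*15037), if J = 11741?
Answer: 47344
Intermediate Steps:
m(b, o) = (7 + b)² (m(b, o) = (b + 7)² = (7 + b)²)
(14919 + m(182, 145)) + (J - 1*15037) = (14919 + (7 + 182)²) + (11741 - 1*15037) = (14919 + 189²) + (11741 - 15037) = (14919 + 35721) - 3296 = 50640 - 3296 = 47344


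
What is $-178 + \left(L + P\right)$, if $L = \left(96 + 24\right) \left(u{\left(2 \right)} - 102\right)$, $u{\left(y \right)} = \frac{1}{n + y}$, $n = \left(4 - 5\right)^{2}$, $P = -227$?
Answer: $-12605$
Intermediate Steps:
$n = 1$ ($n = \left(-1\right)^{2} = 1$)
$u{\left(y \right)} = \frac{1}{1 + y}$
$L = -12200$ ($L = \left(96 + 24\right) \left(\frac{1}{1 + 2} - 102\right) = 120 \left(\frac{1}{3} - 102\right) = 120 \left(- \frac{305}{3}\right) = -12200$)
$-178 + \left(L + P\right) = -178 - 12427 = -12605$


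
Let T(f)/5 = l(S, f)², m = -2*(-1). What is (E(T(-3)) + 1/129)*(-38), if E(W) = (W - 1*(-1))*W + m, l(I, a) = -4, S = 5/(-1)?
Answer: -31774802/129 ≈ -2.4632e+5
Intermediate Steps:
S = -5 (S = 5*(-1) = -5)
m = 2
T(f) = 80 (T(f) = 5*(-4)² = 5*16 = 80)
E(W) = 2 + W*(1 + W) (E(W) = (W - 1*(-1))*W + 2 = (W + 1)*W + 2 = (1 + W)*W + 2 = W*(1 + W) + 2 = 2 + W*(1 + W))
(E(T(-3)) + 1/129)*(-38) = ((2 + 80 + 80²) + 1/129)*(-38) = ((2 + 80 + 6400) + 1/129)*(-38) = (6482 + 1/129)*(-38) = (836179/129)*(-38) = -31774802/129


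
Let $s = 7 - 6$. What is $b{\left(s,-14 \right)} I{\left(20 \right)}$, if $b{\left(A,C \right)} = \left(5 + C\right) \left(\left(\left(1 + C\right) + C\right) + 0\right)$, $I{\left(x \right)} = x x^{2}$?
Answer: $1944000$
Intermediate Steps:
$s = 1$ ($s = 7 - 6 = 1$)
$I{\left(x \right)} = x^{3}$
$b{\left(A,C \right)} = \left(1 + 2 C\right) \left(5 + C\right)$ ($b{\left(A,C \right)} = \left(5 + C\right) \left(\left(1 + 2 C\right) + 0\right) = \left(5 + C\right) \left(1 + 2 C\right) = \left(1 + 2 C\right) \left(5 + C\right)$)
$b{\left(s,-14 \right)} I{\left(20 \right)} = \left(5 + 2 \left(-14\right)^{2} + 11 \left(-14\right)\right) 20^{3} = \left(5 + 2 \cdot 196 - 154\right) 8000 = \left(5 + 392 - 154\right) 8000 = 243 \cdot 8000 = 1944000$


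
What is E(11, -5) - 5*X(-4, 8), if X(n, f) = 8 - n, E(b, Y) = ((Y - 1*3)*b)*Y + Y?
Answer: 375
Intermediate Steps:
E(b, Y) = Y + Y*b*(-3 + Y) (E(b, Y) = ((Y - 3)*b)*Y + Y = ((-3 + Y)*b)*Y + Y = (b*(-3 + Y))*Y + Y = Y*b*(-3 + Y) + Y = Y + Y*b*(-3 + Y))
E(11, -5) - 5*X(-4, 8) = -5*(1 - 3*11 - 5*11) - 5*(8 - 1*(-4)) = -5*(1 - 33 - 55) - 5*(8 + 4) = -5*(-87) - 5*12 = 435 - 60 = 375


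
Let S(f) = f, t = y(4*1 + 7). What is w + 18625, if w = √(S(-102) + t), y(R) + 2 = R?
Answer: 18625 + I*√93 ≈ 18625.0 + 9.6436*I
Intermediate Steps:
y(R) = -2 + R
t = 9 (t = -2 + (4*1 + 7) = -2 + (4 + 7) = -2 + 11 = 9)
w = I*√93 (w = √(-102 + 9) = √(-93) = I*√93 ≈ 9.6436*I)
w + 18625 = I*√93 + 18625 = 18625 + I*√93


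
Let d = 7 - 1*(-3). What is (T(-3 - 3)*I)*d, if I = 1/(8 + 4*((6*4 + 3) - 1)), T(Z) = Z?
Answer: -15/28 ≈ -0.53571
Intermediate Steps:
d = 10 (d = 7 + 3 = 10)
I = 1/112 (I = 1/(8 + 4*((24 + 3) - 1)) = 1/(8 + 4*(27 - 1)) = 1/(8 + 4*26) = 1/(8 + 104) = 1/112 ≈ 0.0089286)
(T(-3 - 3)*I)*d = ((-3 - 3)*(1/112))*10 = -6*1/112*10 = -3/56*10 = -15/28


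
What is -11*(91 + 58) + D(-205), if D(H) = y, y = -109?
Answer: -1748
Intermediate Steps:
D(H) = -109
-11*(91 + 58) + D(-205) = -11*(91 + 58) - 109 = -11*149 - 109 = -1639 - 109 = -1748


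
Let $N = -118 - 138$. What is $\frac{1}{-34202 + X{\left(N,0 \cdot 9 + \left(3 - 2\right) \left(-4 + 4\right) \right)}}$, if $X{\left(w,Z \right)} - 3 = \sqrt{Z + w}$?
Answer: $- \frac{34199}{1169571857} - \frac{16 i}{1169571857} \approx -2.9241 \cdot 10^{-5} - 1.368 \cdot 10^{-8} i$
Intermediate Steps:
$N = -256$ ($N = -118 - 138 = -256$)
$X{\left(w,Z \right)} = 3 + \sqrt{Z + w}$
$\frac{1}{-34202 + X{\left(N,0 \cdot 9 + \left(3 - 2\right) \left(-4 + 4\right) \right)}} = \frac{1}{-34202 + \left(3 + \sqrt{\left(0 \cdot 9 + \left(3 - 2\right) \left(-4 + 4\right)\right) - 256}\right)} = \frac{1}{-34202 + \left(3 + \sqrt{\left(0 + 1 \cdot 0\right) - 256}\right)} = \frac{1}{-34202 + \left(3 + \sqrt{\left(0 + 0\right) - 256}\right)} = \frac{1}{-34202 + \left(3 + \sqrt{0 - 256}\right)} = \frac{1}{-34202 + \left(3 + \sqrt{-256}\right)} = \frac{1}{-34202 + \left(3 + 16 i\right)} = \frac{1}{-34199 + 16 i} = \frac{-34199 - 16 i}{1169571857}$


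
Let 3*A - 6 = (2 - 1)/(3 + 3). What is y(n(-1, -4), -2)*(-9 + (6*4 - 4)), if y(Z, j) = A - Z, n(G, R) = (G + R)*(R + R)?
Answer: -7513/18 ≈ -417.39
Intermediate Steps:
A = 37/18 (A = 2 + ((2 - 1)/(3 + 3))/3 = 2 + (1/6)/3 = 2 + (1*(1/6))/3 = 2 + (1/3)*(1/6) = 2 + 1/18 = 37/18 ≈ 2.0556)
n(G, R) = 2*R*(G + R) (n(G, R) = (G + R)*(2*R) = 2*R*(G + R))
y(Z, j) = 37/18 - Z
y(n(-1, -4), -2)*(-9 + (6*4 - 4)) = (37/18 - 2*(-4)*(-1 - 4))*(-9 + (6*4 - 4)) = (37/18 - 2*(-4)*(-5))*(-9 + (24 - 4)) = (37/18 - 1*40)*(-9 + 20) = (37/18 - 40)*11 = -683/18*11 = -7513/18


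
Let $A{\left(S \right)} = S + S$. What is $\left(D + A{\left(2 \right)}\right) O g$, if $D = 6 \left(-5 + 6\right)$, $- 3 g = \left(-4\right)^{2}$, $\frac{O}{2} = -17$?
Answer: $\frac{5440}{3} \approx 1813.3$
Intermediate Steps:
$A{\left(S \right)} = 2 S$
$O = -34$ ($O = 2 \left(-17\right) = -34$)
$g = - \frac{16}{3}$ ($g = - \frac{\left(-4\right)^{2}}{3} = \left(- \frac{1}{3}\right) 16 = - \frac{16}{3} \approx -5.3333$)
$D = 6$ ($D = 6 \cdot 1 = 6$)
$\left(D + A{\left(2 \right)}\right) O g = \left(6 + 2 \cdot 2\right) \left(-34\right) \left(- \frac{16}{3}\right) = \left(6 + 4\right) \left(-34\right) \left(- \frac{16}{3}\right) = 10 \left(-34\right) \left(- \frac{16}{3}\right) = \left(-340\right) \left(- \frac{16}{3}\right) = \frac{5440}{3}$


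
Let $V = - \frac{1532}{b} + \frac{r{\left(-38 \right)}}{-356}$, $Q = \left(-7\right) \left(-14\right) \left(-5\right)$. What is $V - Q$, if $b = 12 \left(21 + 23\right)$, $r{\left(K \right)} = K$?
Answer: $\frac{5723687}{11748} \approx 487.21$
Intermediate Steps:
$b = 528$ ($b = 12 \cdot 44 = 528$)
$Q = -490$ ($Q = 98 \left(-5\right) = -490$)
$V = - \frac{32833}{11748}$ ($V = - \frac{1532}{528} - \frac{38}{-356} = \left(-1532\right) \frac{1}{528} - - \frac{19}{178} = - \frac{383}{132} + \frac{19}{178} = - \frac{32833}{11748} \approx -2.7948$)
$V - Q = - \frac{32833}{11748} - -490 = - \frac{32833}{11748} + 490 = \frac{5723687}{11748}$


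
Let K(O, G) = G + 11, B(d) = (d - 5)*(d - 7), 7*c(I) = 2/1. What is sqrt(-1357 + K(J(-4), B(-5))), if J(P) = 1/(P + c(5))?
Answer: I*sqrt(1226) ≈ 35.014*I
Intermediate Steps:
c(I) = 2/7 (c(I) = (2/1)/7 = (2*1)/7 = (1/7)*2 = 2/7)
B(d) = (-7 + d)*(-5 + d) (B(d) = (-5 + d)*(-7 + d) = (-7 + d)*(-5 + d))
J(P) = 1/(2/7 + P) (J(P) = 1/(P + 2/7) = 1/(2/7 + P))
K(O, G) = 11 + G
sqrt(-1357 + K(J(-4), B(-5))) = sqrt(-1357 + (11 + (35 + (-5)**2 - 12*(-5)))) = sqrt(-1357 + (11 + (35 + 25 + 60))) = sqrt(-1357 + (11 + 120)) = sqrt(-1357 + 131) = sqrt(-1226) = I*sqrt(1226)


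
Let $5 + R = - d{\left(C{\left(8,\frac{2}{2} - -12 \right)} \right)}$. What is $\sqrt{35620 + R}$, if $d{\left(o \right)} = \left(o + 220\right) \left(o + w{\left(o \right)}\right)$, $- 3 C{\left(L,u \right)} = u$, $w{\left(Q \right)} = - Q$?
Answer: $\sqrt{35615} \approx 188.72$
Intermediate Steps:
$C{\left(L,u \right)} = - \frac{u}{3}$
$d{\left(o \right)} = 0$ ($d{\left(o \right)} = \left(o + 220\right) \left(o - o\right) = \left(220 + o\right) 0 = 0$)
$R = -5$ ($R = -5 - 0 = -5 + 0 = -5$)
$\sqrt{35620 + R} = \sqrt{35620 - 5} = \sqrt{35615}$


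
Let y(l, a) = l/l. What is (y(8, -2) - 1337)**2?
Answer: 1784896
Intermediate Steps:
y(l, a) = 1
(y(8, -2) - 1337)**2 = (1 - 1337)**2 = (-1336)**2 = 1784896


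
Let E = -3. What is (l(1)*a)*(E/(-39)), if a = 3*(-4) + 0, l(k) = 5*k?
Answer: -60/13 ≈ -4.6154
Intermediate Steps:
a = -12 (a = -12 + 0 = -12)
(l(1)*a)*(E/(-39)) = ((5*1)*(-12))*(-3/(-39)) = (5*(-12))*(-3*(-1/39)) = -60*1/13 = -60/13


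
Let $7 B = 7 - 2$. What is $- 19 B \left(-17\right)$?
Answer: $\frac{1615}{7} \approx 230.71$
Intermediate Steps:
$B = \frac{5}{7}$ ($B = \frac{7 - 2}{7} = \frac{1}{7} \cdot 5 = \frac{5}{7} \approx 0.71429$)
$- 19 B \left(-17\right) = \left(-19\right) \frac{5}{7} \left(-17\right) = \left(- \frac{95}{7}\right) \left(-17\right) = \frac{1615}{7}$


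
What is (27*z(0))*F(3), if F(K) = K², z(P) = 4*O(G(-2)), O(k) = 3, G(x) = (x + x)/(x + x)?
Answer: 2916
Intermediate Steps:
G(x) = 1 (G(x) = (2*x)/((2*x)) = (2*x)*(1/(2*x)) = 1)
z(P) = 12 (z(P) = 4*3 = 12)
(27*z(0))*F(3) = (27*12)*3² = 324*9 = 2916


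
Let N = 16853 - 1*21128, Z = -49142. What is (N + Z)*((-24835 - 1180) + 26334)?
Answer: -17040023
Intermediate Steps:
N = -4275 (N = 16853 - 21128 = -4275)
(N + Z)*((-24835 - 1180) + 26334) = (-4275 - 49142)*((-24835 - 1180) + 26334) = -53417*(-26015 + 26334) = -53417*319 = -17040023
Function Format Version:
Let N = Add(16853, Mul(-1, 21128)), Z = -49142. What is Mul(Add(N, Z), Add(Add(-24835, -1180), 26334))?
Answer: -17040023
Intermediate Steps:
N = -4275 (N = Add(16853, -21128) = -4275)
Mul(Add(N, Z), Add(Add(-24835, -1180), 26334)) = Mul(Add(-4275, -49142), Add(Add(-24835, -1180), 26334)) = Mul(-53417, Add(-26015, 26334)) = Mul(-53417, 319) = -17040023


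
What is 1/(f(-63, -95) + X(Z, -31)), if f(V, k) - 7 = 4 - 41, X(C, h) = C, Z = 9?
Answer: -1/21 ≈ -0.047619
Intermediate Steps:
f(V, k) = -30 (f(V, k) = 7 + (4 - 41) = 7 - 37 = -30)
1/(f(-63, -95) + X(Z, -31)) = 1/(-30 + 9) = 1/(-21) = -1/21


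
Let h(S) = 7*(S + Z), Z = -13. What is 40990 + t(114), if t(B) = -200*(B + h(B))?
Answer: -123210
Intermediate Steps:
h(S) = -91 + 7*S (h(S) = 7*(S - 13) = 7*(-13 + S) = -91 + 7*S)
t(B) = 18200 - 1600*B (t(B) = -200*(B + (-91 + 7*B)) = -200*(-91 + 8*B) = 18200 - 1600*B)
40990 + t(114) = 40990 + (18200 - 1600*114) = 40990 + (18200 - 182400) = 40990 - 164200 = -123210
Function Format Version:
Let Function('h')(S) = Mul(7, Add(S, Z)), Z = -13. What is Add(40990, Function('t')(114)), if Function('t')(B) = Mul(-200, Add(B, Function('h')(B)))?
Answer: -123210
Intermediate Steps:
Function('h')(S) = Add(-91, Mul(7, S)) (Function('h')(S) = Mul(7, Add(S, -13)) = Mul(7, Add(-13, S)) = Add(-91, Mul(7, S)))
Function('t')(B) = Add(18200, Mul(-1600, B)) (Function('t')(B) = Mul(-200, Add(B, Add(-91, Mul(7, B)))) = Mul(-200, Add(-91, Mul(8, B))) = Add(18200, Mul(-1600, B)))
Add(40990, Function('t')(114)) = Add(40990, Add(18200, Mul(-1600, 114))) = Add(40990, Add(18200, -182400)) = Add(40990, -164200) = -123210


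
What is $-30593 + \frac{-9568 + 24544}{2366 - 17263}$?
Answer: $- \frac{455758897}{14897} \approx -30594.0$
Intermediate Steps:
$-30593 + \frac{-9568 + 24544}{2366 - 17263} = -30593 + \frac{14976}{-14897} = -30593 + 14976 \left(- \frac{1}{14897}\right) = -30593 - \frac{14976}{14897} = - \frac{455758897}{14897}$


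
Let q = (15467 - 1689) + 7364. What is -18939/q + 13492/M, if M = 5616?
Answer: 22360805/14841684 ≈ 1.5066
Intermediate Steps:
q = 21142 (q = 13778 + 7364 = 21142)
-18939/q + 13492/M = -18939/21142 + 13492/5616 = -18939*1/21142 + 13492*(1/5616) = -18939/21142 + 3373/1404 = 22360805/14841684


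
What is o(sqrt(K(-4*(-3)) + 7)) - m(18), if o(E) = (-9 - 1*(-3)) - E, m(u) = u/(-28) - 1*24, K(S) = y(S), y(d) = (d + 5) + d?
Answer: 177/14 ≈ 12.643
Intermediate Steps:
y(d) = 5 + 2*d (y(d) = (5 + d) + d = 5 + 2*d)
K(S) = 5 + 2*S
m(u) = -24 - u/28 (m(u) = u*(-1/28) - 24 = -u/28 - 24 = -24 - u/28)
o(E) = -6 - E (o(E) = (-9 + 3) - E = -6 - E)
o(sqrt(K(-4*(-3)) + 7)) - m(18) = (-6 - sqrt((5 + 2*(-4*(-3))) + 7)) - (-24 - 1/28*18) = (-6 - sqrt((5 + 2*12) + 7)) - (-24 - 9/14) = (-6 - sqrt((5 + 24) + 7)) - 1*(-345/14) = (-6 - sqrt(29 + 7)) + 345/14 = (-6 - sqrt(36)) + 345/14 = (-6 - 1*6) + 345/14 = (-6 - 6) + 345/14 = -12 + 345/14 = 177/14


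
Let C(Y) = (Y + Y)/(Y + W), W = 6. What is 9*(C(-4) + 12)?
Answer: 72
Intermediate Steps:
C(Y) = 2*Y/(6 + Y) (C(Y) = (Y + Y)/(Y + 6) = (2*Y)/(6 + Y) = 2*Y/(6 + Y))
9*(C(-4) + 12) = 9*(2*(-4)/(6 - 4) + 12) = 9*(2*(-4)/2 + 12) = 9*(2*(-4)*(½) + 12) = 9*(-4 + 12) = 9*8 = 72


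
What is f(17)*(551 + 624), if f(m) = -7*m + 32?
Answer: -102225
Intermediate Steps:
f(m) = 32 - 7*m
f(17)*(551 + 624) = (32 - 7*17)*(551 + 624) = (32 - 119)*1175 = -87*1175 = -102225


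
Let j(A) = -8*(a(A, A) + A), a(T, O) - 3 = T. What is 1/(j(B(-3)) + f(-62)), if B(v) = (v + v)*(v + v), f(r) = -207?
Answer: -1/807 ≈ -0.0012392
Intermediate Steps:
a(T, O) = 3 + T
B(v) = 4*v² (B(v) = (2*v)*(2*v) = 4*v²)
j(A) = -24 - 16*A (j(A) = -8*((3 + A) + A) = -8*(3 + 2*A) = -24 - 16*A)
1/(j(B(-3)) + f(-62)) = 1/((-24 - 64*(-3)²) - 207) = 1/((-24 - 64*9) - 207) = 1/((-24 - 16*36) - 207) = 1/((-24 - 576) - 207) = 1/(-600 - 207) = 1/(-807) = -1/807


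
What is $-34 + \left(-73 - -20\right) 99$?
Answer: $-5281$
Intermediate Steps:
$-34 + \left(-73 - -20\right) 99 = -34 + \left(-73 + 20\right) 99 = -34 - 5247 = -5281$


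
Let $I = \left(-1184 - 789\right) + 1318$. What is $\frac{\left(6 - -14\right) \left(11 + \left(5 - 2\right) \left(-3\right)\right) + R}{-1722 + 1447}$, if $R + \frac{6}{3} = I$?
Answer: $\frac{617}{275} \approx 2.2436$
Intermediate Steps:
$I = -655$ ($I = -1973 + 1318 = -655$)
$R = -657$ ($R = -2 - 655 = -657$)
$\frac{\left(6 - -14\right) \left(11 + \left(5 - 2\right) \left(-3\right)\right) + R}{-1722 + 1447} = \frac{\left(6 - -14\right) \left(11 + \left(5 - 2\right) \left(-3\right)\right) - 657}{-1722 + 1447} = \frac{\left(6 + 14\right) \left(11 + 3 \left(-3\right)\right) - 657}{-275} = \left(20 \left(11 - 9\right) - 657\right) \left(- \frac{1}{275}\right) = \left(20 \cdot 2 - 657\right) \left(- \frac{1}{275}\right) = \left(40 - 657\right) \left(- \frac{1}{275}\right) = \left(-617\right) \left(- \frac{1}{275}\right) = \frac{617}{275}$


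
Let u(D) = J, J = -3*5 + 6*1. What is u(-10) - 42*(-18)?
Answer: 747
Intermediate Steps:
J = -9 (J = -15 + 6 = -9)
u(D) = -9
u(-10) - 42*(-18) = -9 - 42*(-18) = -9 + 756 = 747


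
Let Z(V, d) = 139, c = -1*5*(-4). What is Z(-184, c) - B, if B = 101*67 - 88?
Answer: -6540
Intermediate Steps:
c = 20 (c = -5*(-4) = 20)
B = 6679 (B = 6767 - 88 = 6679)
Z(-184, c) - B = 139 - 1*6679 = 139 - 6679 = -6540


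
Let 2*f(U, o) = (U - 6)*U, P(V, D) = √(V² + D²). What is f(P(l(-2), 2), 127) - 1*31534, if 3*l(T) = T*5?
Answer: -283738/9 - 2*√34 ≈ -31538.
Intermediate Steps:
l(T) = 5*T/3 (l(T) = (T*5)/3 = (5*T)/3 = 5*T/3)
P(V, D) = √(D² + V²)
f(U, o) = U*(-6 + U)/2 (f(U, o) = ((U - 6)*U)/2 = ((-6 + U)*U)/2 = (U*(-6 + U))/2 = U*(-6 + U)/2)
f(P(l(-2), 2), 127) - 1*31534 = √(2² + ((5/3)*(-2))²)*(-6 + √(2² + ((5/3)*(-2))²))/2 - 1*31534 = √(4 + (-10/3)²)*(-6 + √(4 + (-10/3)²))/2 - 31534 = √(4 + 100/9)*(-6 + √(4 + 100/9))/2 - 31534 = √(136/9)*(-6 + √(136/9))/2 - 31534 = (2*√34/3)*(-6 + 2*√34/3)/2 - 31534 = √34*(-6 + 2*√34/3)/3 - 31534 = -31534 + √34*(-6 + 2*√34/3)/3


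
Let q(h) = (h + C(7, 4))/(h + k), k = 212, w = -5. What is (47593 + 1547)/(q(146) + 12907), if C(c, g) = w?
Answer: 2513160/660121 ≈ 3.8071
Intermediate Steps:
C(c, g) = -5
q(h) = (-5 + h)/(212 + h) (q(h) = (h - 5)/(h + 212) = (-5 + h)/(212 + h))
(47593 + 1547)/(q(146) + 12907) = (47593 + 1547)/((-5 + 146)/(212 + 146) + 12907) = 49140/(141/358 + 12907) = 49140/(4620847/358) = 49140*(358/4620847) = 2513160/660121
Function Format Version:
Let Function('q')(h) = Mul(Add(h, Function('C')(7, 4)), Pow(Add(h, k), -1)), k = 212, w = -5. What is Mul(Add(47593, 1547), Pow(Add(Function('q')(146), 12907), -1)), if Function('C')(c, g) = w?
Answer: Rational(2513160, 660121) ≈ 3.8071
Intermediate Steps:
Function('C')(c, g) = -5
Function('q')(h) = Mul(Pow(Add(212, h), -1), Add(-5, h)) (Function('q')(h) = Mul(Add(h, -5), Pow(Add(h, 212), -1)) = Mul(Add(-5, h), Pow(Add(212, h), -1)) = Mul(Pow(Add(212, h), -1), Add(-5, h)))
Mul(Add(47593, 1547), Pow(Add(Function('q')(146), 12907), -1)) = Mul(Add(47593, 1547), Pow(Add(Mul(Pow(Add(212, 146), -1), Add(-5, 146)), 12907), -1)) = Mul(49140, Pow(Add(Mul(Pow(358, -1), 141), 12907), -1)) = Mul(49140, Pow(Add(Mul(Rational(1, 358), 141), 12907), -1)) = Mul(49140, Pow(Add(Rational(141, 358), 12907), -1)) = Mul(49140, Pow(Rational(4620847, 358), -1)) = Mul(49140, Rational(358, 4620847)) = Rational(2513160, 660121)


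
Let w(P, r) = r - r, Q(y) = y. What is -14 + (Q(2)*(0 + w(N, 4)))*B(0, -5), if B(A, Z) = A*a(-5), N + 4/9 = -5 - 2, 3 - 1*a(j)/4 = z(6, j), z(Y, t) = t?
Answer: -14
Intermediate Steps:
a(j) = 12 - 4*j
N = -67/9 (N = -4/9 + (-5 - 2) = -4/9 - 7 = -67/9 ≈ -7.4444)
B(A, Z) = 32*A (B(A, Z) = A*(12 - 4*(-5)) = A*(12 + 20) = A*32 = 32*A)
w(P, r) = 0
-14 + (Q(2)*(0 + w(N, 4)))*B(0, -5) = -14 + (2*(0 + 0))*(32*0) = -14 + (2*0)*0 = -14 + 0*0 = -14 + 0 = -14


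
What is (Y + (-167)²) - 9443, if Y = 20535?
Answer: 38981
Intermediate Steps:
(Y + (-167)²) - 9443 = (20535 + (-167)²) - 9443 = (20535 + 27889) - 9443 = 48424 - 9443 = 38981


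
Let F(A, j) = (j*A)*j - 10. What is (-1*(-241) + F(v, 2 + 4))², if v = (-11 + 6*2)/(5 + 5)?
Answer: 1375929/25 ≈ 55037.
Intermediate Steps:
v = ⅒ (v = (-11 + 12)/10 = 1*(⅒) = ⅒ ≈ 0.10000)
F(A, j) = -10 + A*j² (F(A, j) = (A*j)*j - 10 = A*j² - 10 = -10 + A*j²)
(-1*(-241) + F(v, 2 + 4))² = (-1*(-241) + (-10 + (2 + 4)²/10))² = (241 + (-10 + (⅒)*6²))² = (241 + (-10 + (⅒)*36))² = (241 + (-10 + 18/5))² = (241 - 32/5)² = (1173/5)² = 1375929/25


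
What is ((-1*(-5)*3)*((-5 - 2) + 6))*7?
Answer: -105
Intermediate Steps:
((-1*(-5)*3)*((-5 - 2) + 6))*7 = ((5*3)*(-7 + 6))*7 = (15*(-1))*7 = -15*7 = -105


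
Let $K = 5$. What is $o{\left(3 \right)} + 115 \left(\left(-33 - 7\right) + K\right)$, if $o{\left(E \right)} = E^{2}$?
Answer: $-4016$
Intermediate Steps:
$o{\left(3 \right)} + 115 \left(\left(-33 - 7\right) + K\right) = 3^{2} + 115 \left(\left(-33 - 7\right) + 5\right) = 9 + 115 \left(-40 + 5\right) = 9 + 115 \left(-35\right) = 9 - 4025 = -4016$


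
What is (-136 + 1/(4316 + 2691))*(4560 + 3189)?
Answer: -1054916757/1001 ≈ -1.0539e+6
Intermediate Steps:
(-136 + 1/(4316 + 2691))*(4560 + 3189) = (-136 + 1/7007)*7749 = -952951/7007*7749 = -1054916757/1001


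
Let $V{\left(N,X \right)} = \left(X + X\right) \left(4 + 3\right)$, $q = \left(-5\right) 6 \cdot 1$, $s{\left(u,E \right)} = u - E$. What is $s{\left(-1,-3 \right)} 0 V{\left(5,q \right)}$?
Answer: $0$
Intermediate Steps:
$q = -30$ ($q = \left(-30\right) 1 = -30$)
$V{\left(N,X \right)} = 14 X$ ($V{\left(N,X \right)} = 2 X 7 = 14 X$)
$s{\left(-1,-3 \right)} 0 V{\left(5,q \right)} = \left(-1 - -3\right) 0 \cdot 14 \left(-30\right) = \left(-1 + 3\right) 0 \left(-420\right) = 2 \cdot 0 \left(-420\right) = 0 \left(-420\right) = 0$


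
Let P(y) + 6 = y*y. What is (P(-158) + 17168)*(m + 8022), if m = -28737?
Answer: -872640090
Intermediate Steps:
P(y) = -6 + y**2 (P(y) = -6 + y*y = -6 + y**2)
(P(-158) + 17168)*(m + 8022) = ((-6 + (-158)**2) + 17168)*(-28737 + 8022) = ((-6 + 24964) + 17168)*(-20715) = (24958 + 17168)*(-20715) = 42126*(-20715) = -872640090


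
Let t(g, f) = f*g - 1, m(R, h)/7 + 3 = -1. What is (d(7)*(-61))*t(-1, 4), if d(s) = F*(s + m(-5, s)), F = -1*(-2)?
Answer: -12810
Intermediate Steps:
m(R, h) = -28 (m(R, h) = -21 + 7*(-1) = -21 - 7 = -28)
F = 2
t(g, f) = -1 + f*g
d(s) = -56 + 2*s (d(s) = 2*(s - 28) = 2*(-28 + s) = -56 + 2*s)
(d(7)*(-61))*t(-1, 4) = ((-56 + 2*7)*(-61))*(-1 + 4*(-1)) = ((-56 + 14)*(-61))*(-1 - 4) = -42*(-61)*(-5) = 2562*(-5) = -12810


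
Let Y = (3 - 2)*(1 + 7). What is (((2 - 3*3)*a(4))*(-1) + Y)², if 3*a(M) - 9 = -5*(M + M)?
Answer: 37249/9 ≈ 4138.8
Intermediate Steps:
a(M) = 3 - 10*M/3 (a(M) = 3 + (-5*(M + M))/3 = 3 + (-10*M)/3 = 3 - 10*M/3)
Y = 8 (Y = 1*8 = 8)
(((2 - 3*3)*a(4))*(-1) + Y)² = (((2 - 3*3)*(3 - 10/3*4))*(-1) + 8)² = (((2 - 9)*(3 - 40/3))*(-1) + 8)² = (-7*(-31/3)*(-1) + 8)² = ((217/3)*(-1) + 8)² = (-217/3 + 8)² = (-193/3)² = 37249/9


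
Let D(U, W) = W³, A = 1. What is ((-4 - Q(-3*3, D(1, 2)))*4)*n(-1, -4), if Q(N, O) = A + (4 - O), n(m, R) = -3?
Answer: 12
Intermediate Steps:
Q(N, O) = 5 - O (Q(N, O) = 1 + (4 - O) = 5 - O)
((-4 - Q(-3*3, D(1, 2)))*4)*n(-1, -4) = ((-4 - (5 - 1*2³))*4)*(-3) = ((-4 - (5 - 1*8))*4)*(-3) = ((-4 - (5 - 8))*4)*(-3) = ((-4 - 1*(-3))*4)*(-3) = ((-4 + 3)*4)*(-3) = -1*4*(-3) = -4*(-3) = 12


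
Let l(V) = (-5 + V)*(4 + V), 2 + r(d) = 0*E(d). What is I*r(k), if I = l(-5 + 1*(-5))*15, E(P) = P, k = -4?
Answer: -2700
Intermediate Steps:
r(d) = -2 (r(d) = -2 + 0*d = -2 + 0 = -2)
I = 1350 (I = (-20 + (-5 + 1*(-5))² - (-5 + 1*(-5)))*15 = (-20 + (-5 - 5)² - (-5 - 5))*15 = (-20 + (-10)² - 1*(-10))*15 = (-20 + 100 + 10)*15 = 90*15 = 1350)
I*r(k) = 1350*(-2) = -2700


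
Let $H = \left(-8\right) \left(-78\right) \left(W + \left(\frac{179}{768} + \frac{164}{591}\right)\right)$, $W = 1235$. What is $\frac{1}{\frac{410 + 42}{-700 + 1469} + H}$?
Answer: $\frac{2423888}{1868718711283} \approx 1.2971 \cdot 10^{-6}$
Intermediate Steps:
$H = \frac{2430061491}{3152}$ ($H = \left(-8\right) \left(-78\right) \left(1235 + \left(\frac{179}{768} + \frac{164}{591}\right)\right) = 624 \left(1235 + \left(179 \cdot \frac{1}{768} + 164 \cdot \frac{1}{591}\right)\right) = 624 \left(1235 + \left(\frac{179}{768} + \frac{164}{591}\right)\right) = 624 \left(1235 + \frac{25749}{50432}\right) = 624 \cdot \frac{62309269}{50432} = \frac{2430061491}{3152} \approx 7.7096 \cdot 10^{5}$)
$\frac{1}{\frac{410 + 42}{-700 + 1469} + H} = \frac{1}{\frac{410 + 42}{-700 + 1469} + \frac{2430061491}{3152}} = \frac{1}{\frac{452}{769} + \frac{2430061491}{3152}} = \frac{1}{\frac{1868718711283}{2423888}} = \frac{2423888}{1868718711283}$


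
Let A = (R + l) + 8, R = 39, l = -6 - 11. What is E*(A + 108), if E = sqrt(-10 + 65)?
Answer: 138*sqrt(55) ≈ 1023.4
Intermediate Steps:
l = -17
E = sqrt(55) ≈ 7.4162
A = 30 (A = (39 - 17) + 8 = 22 + 8 = 30)
E*(A + 108) = sqrt(55)*(30 + 108) = sqrt(55)*138 = 138*sqrt(55)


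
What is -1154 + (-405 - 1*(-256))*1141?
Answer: -171163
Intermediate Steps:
-1154 + (-405 - 1*(-256))*1141 = -1154 + (-405 + 256)*1141 = -1154 - 149*1141 = -1154 - 170009 = -171163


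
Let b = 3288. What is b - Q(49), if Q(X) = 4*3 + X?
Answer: 3227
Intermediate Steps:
Q(X) = 12 + X
b - Q(49) = 3288 - (12 + 49) = 3288 - 1*61 = 3288 - 61 = 3227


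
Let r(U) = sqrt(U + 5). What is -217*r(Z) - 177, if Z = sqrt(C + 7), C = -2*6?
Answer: -177 - 217*sqrt(5 + I*sqrt(5)) ≈ -673.67 - 106.0*I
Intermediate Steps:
C = -12
Z = I*sqrt(5) (Z = sqrt(-12 + 7) = sqrt(-5) = I*sqrt(5) ≈ 2.2361*I)
r(U) = sqrt(5 + U)
-217*r(Z) - 177 = -217*sqrt(5 + I*sqrt(5)) - 177 = -177 - 217*sqrt(5 + I*sqrt(5))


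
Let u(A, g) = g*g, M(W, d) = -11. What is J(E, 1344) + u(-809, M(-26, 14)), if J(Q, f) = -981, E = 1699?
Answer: -860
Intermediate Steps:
u(A, g) = g**2
J(E, 1344) + u(-809, M(-26, 14)) = -981 + (-11)**2 = -981 + 121 = -860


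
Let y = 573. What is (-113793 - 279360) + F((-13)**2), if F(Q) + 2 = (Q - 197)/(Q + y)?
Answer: -20837217/53 ≈ -3.9316e+5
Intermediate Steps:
F(Q) = -2 + (-197 + Q)/(573 + Q) (F(Q) = -2 + (Q - 197)/(Q + 573) = -2 + (-197 + Q)/(573 + Q))
(-113793 - 279360) + F((-13)**2) = (-113793 - 279360) + (-1343 - 1*(-13)**2)/(573 + (-13)**2) = -393153 + (-1343 - 1*169)/(573 + 169) = -393153 + (-1343 - 169)/742 = -393153 + (1/742)*(-1512) = -393153 - 108/53 = -20837217/53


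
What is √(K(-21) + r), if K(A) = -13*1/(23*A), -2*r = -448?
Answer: √52263015/483 ≈ 14.968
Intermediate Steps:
r = 224 (r = -½*(-448) = 224)
K(A) = -13/(23*A)
√(K(-21) + r) = √(-13/23/(-21) + 224) = √(-13/23*(-1/21) + 224) = √(13/483 + 224) = √(108205/483) = √52263015/483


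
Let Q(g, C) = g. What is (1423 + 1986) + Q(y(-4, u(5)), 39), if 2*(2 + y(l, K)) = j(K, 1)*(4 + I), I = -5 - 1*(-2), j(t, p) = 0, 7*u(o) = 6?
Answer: 3407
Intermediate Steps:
u(o) = 6/7 (u(o) = (1/7)*6 = 6/7)
I = -3 (I = -5 + 2 = -3)
y(l, K) = -2 (y(l, K) = -2 + (0*(4 - 3))/2 = -2 + (0*1)/2 = -2 + (1/2)*0 = -2 + 0 = -2)
(1423 + 1986) + Q(y(-4, u(5)), 39) = (1423 + 1986) - 2 = 3409 - 2 = 3407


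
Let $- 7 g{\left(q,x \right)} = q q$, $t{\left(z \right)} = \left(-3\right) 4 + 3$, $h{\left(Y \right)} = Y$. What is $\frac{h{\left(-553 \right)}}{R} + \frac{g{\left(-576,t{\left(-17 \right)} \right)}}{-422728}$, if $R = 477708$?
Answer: $\frac{2800994095}{25242568428} \approx 0.11096$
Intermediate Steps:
$t{\left(z \right)} = -9$ ($t{\left(z \right)} = -12 + 3 = -9$)
$g{\left(q,x \right)} = - \frac{q^{2}}{7}$ ($g{\left(q,x \right)} = - \frac{q q}{7} = - \frac{q^{2}}{7}$)
$\frac{h{\left(-553 \right)}}{R} + \frac{g{\left(-576,t{\left(-17 \right)} \right)}}{-422728} = - \frac{553}{477708} + \frac{\left(- \frac{1}{7}\right) \left(-576\right)^{2}}{-422728} = \left(-553\right) \frac{1}{477708} + \left(- \frac{1}{7}\right) 331776 \left(- \frac{1}{422728}\right) = - \frac{79}{68244} - - \frac{41472}{369887} = - \frac{79}{68244} + \frac{41472}{369887} = \frac{2800994095}{25242568428}$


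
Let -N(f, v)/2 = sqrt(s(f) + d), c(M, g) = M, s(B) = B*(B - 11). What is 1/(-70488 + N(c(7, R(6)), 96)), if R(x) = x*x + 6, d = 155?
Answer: -17622/1242139409 + sqrt(127)/2484278818 ≈ -1.4182e-5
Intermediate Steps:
s(B) = B*(-11 + B)
R(x) = 6 + x**2 (R(x) = x**2 + 6 = 6 + x**2)
N(f, v) = -2*sqrt(155 + f*(-11 + f)) (N(f, v) = -2*sqrt(f*(-11 + f) + 155) = -2*sqrt(155 + f*(-11 + f)))
1/(-70488 + N(c(7, R(6)), 96)) = 1/(-70488 - 2*sqrt(155 + 7*(-11 + 7))) = 1/(-70488 - 2*sqrt(155 + 7*(-4))) = 1/(-70488 - 2*sqrt(155 - 28)) = 1/(-70488 - 2*sqrt(127))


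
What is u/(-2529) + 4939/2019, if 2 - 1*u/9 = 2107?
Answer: 5637854/567339 ≈ 9.9374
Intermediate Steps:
u = -18945 (u = 18 - 9*2107 = 18 - 18963 = -18945)
u/(-2529) + 4939/2019 = -18945/(-2529) + 4939/2019 = -18945*(-1/2529) + 4939*(1/2019) = 2105/281 + 4939/2019 = 5637854/567339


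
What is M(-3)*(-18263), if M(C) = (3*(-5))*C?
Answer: -821835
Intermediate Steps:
M(C) = -15*C
M(-3)*(-18263) = -15*(-3)*(-18263) = 45*(-18263) = -821835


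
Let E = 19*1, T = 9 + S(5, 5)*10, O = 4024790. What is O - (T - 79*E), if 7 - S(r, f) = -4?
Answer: 4026172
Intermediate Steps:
S(r, f) = 11 (S(r, f) = 7 - 1*(-4) = 7 + 4 = 11)
T = 119 (T = 9 + 11*10 = 9 + 110 = 119)
E = 19
O - (T - 79*E) = 4024790 - (119 - 79*19) = 4024790 - (119 - 1501) = 4024790 - 1*(-1382) = 4024790 + 1382 = 4026172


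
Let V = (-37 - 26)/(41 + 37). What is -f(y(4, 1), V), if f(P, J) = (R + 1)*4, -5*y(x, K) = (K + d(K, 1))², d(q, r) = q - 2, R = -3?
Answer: 8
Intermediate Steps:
d(q, r) = -2 + q
y(x, K) = -(-2 + 2*K)²/5 (y(x, K) = -(K + (-2 + K))²/5 = -(-2 + 2*K)²/5)
V = -21/26 (V = -63/78 = -63*1/78 = -21/26 ≈ -0.80769)
f(P, J) = -8 (f(P, J) = (-3 + 1)*4 = -2*4 = -8)
-f(y(4, 1), V) = -1*(-8) = 8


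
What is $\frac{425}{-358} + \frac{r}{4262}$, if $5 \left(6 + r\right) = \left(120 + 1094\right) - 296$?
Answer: $- \frac{4369423}{3814490} \approx -1.1455$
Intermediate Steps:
$r = \frac{888}{5}$ ($r = -6 + \frac{\left(120 + 1094\right) - 296}{5} = -6 + \frac{1214 - 296}{5} = -6 + \frac{1}{5} \cdot 918 = -6 + \frac{918}{5} = \frac{888}{5} \approx 177.6$)
$\frac{425}{-358} + \frac{r}{4262} = \frac{425}{-358} + \frac{888}{5 \cdot 4262} = 425 \left(- \frac{1}{358}\right) + \frac{888}{5} \cdot \frac{1}{4262} = - \frac{425}{358} + \frac{444}{10655} = - \frac{4369423}{3814490}$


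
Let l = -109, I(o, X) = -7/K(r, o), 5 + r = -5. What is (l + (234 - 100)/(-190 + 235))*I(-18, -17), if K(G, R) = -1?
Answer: -33397/45 ≈ -742.16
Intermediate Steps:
r = -10 (r = -5 - 5 = -10)
I(o, X) = 7 (I(o, X) = -7/(-1) = -7*(-1) = 7)
(l + (234 - 100)/(-190 + 235))*I(-18, -17) = (-109 + (234 - 100)/(-190 + 235))*7 = (-109 + 134/45)*7 = -4771/45*7 = -33397/45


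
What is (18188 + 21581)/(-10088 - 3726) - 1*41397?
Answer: -571897927/13814 ≈ -41400.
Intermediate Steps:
(18188 + 21581)/(-10088 - 3726) - 1*41397 = 39769/(-13814) - 41397 = 39769*(-1/13814) - 41397 = -39769/13814 - 41397 = -571897927/13814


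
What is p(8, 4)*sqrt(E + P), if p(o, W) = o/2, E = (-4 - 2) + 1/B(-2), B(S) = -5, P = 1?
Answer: 4*I*sqrt(130)/5 ≈ 9.1214*I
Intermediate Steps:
E = -31/5 (E = (-4 - 2) + 1/(-5) = -6 - 1/5 = -31/5 ≈ -6.2000)
p(o, W) = o/2 (p(o, W) = o*(1/2) = o/2)
p(8, 4)*sqrt(E + P) = ((1/2)*8)*sqrt(-31/5 + 1) = 4*sqrt(-26/5) = 4*(I*sqrt(130)/5) = 4*I*sqrt(130)/5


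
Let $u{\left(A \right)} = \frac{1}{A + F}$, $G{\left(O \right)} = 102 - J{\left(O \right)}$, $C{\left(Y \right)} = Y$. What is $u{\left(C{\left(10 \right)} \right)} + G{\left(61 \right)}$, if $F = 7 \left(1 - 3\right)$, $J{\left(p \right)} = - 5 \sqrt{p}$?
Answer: $\frac{407}{4} + 5 \sqrt{61} \approx 140.8$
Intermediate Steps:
$F = -14$ ($F = 7 \left(-2\right) = -14$)
$G{\left(O \right)} = 102 + 5 \sqrt{O}$ ($G{\left(O \right)} = 102 - - 5 \sqrt{O} = 102 + 5 \sqrt{O}$)
$u{\left(A \right)} = \frac{1}{-14 + A}$ ($u{\left(A \right)} = \frac{1}{A - 14} = \frac{1}{-14 + A}$)
$u{\left(C{\left(10 \right)} \right)} + G{\left(61 \right)} = \frac{1}{-14 + 10} + \left(102 + 5 \sqrt{61}\right) = \frac{1}{-4} + \left(102 + 5 \sqrt{61}\right) = - \frac{1}{4} + \left(102 + 5 \sqrt{61}\right) = \frac{407}{4} + 5 \sqrt{61}$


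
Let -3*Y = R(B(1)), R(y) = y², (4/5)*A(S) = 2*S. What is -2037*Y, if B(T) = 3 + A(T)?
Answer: 82159/4 ≈ 20540.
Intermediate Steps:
A(S) = 5*S/2 (A(S) = 5*(2*S)/4 = 5*S/2)
B(T) = 3 + 5*T/2
Y = -121/12 (Y = -(3 + (5/2)*1)²/3 = -(3 + 5/2)²/3 = -(11/2)²/3 = -⅓*121/4 = -121/12 ≈ -10.083)
-2037*Y = -2037*(-121/12) = 82159/4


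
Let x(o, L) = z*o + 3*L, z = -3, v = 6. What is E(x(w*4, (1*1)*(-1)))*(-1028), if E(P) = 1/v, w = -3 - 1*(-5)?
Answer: -514/3 ≈ -171.33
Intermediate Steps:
w = 2 (w = -3 + 5 = 2)
x(o, L) = -3*o + 3*L
E(P) = 1/6
E(x(w*4, (1*1)*(-1)))*(-1028) = (1/6)*(-1028) = -514/3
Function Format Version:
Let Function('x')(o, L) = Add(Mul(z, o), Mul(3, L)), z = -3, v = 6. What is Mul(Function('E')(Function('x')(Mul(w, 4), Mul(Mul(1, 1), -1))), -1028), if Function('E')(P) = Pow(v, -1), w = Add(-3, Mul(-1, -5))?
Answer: Rational(-514, 3) ≈ -171.33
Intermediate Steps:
w = 2 (w = Add(-3, 5) = 2)
Function('x')(o, L) = Add(Mul(-3, o), Mul(3, L))
Function('E')(P) = Rational(1, 6) (Function('E')(P) = Pow(6, -1) = Rational(1, 6))
Mul(Function('E')(Function('x')(Mul(w, 4), Mul(Mul(1, 1), -1))), -1028) = Mul(Rational(1, 6), -1028) = Rational(-514, 3)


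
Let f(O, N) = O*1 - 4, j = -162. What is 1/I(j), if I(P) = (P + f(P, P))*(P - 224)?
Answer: 1/126608 ≈ 7.8984e-6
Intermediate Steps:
f(O, N) = -4 + O (f(O, N) = O - 4 = -4 + O)
I(P) = (-224 + P)*(-4 + 2*P) (I(P) = (P + (-4 + P))*(P - 224) = (-4 + 2*P)*(-224 + P) = (-224 + P)*(-4 + 2*P))
1/I(j) = 1/(896 - 452*(-162) + 2*(-162)²) = 1/(896 + 73224 + 2*26244) = 1/(896 + 73224 + 52488) = 1/126608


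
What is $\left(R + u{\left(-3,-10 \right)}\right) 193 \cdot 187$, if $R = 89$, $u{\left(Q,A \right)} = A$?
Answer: $2851189$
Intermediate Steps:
$\left(R + u{\left(-3,-10 \right)}\right) 193 \cdot 187 = \left(89 - 10\right) 193 \cdot 187 = 79 \cdot 193 \cdot 187 = 15247 \cdot 187 = 2851189$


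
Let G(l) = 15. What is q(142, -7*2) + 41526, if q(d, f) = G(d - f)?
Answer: 41541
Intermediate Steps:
q(d, f) = 15
q(142, -7*2) + 41526 = 15 + 41526 = 41541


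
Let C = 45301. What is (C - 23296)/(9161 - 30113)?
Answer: -815/776 ≈ -1.0503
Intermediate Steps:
(C - 23296)/(9161 - 30113) = (45301 - 23296)/(9161 - 30113) = 22005/(-20952) = 22005*(-1/20952) = -815/776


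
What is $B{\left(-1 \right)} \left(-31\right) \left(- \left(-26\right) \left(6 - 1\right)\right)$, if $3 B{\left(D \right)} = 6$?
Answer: $-8060$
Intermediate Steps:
$B{\left(D \right)} = 2$ ($B{\left(D \right)} = \frac{1}{3} \cdot 6 = 2$)
$B{\left(-1 \right)} \left(-31\right) \left(- \left(-26\right) \left(6 - 1\right)\right) = 2 \left(-31\right) \left(- \left(-26\right) \left(6 - 1\right)\right) = - 62 \left(- \left(-26\right) 5\right) = - 62 \left(\left(-1\right) \left(-130\right)\right) = \left(-62\right) 130 = -8060$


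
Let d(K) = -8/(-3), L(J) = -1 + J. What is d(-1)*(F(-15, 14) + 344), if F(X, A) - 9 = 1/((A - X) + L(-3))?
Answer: 23536/25 ≈ 941.44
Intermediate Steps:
d(K) = 8/3 (d(K) = -8*(-⅓) = 8/3)
F(X, A) = 9 + 1/(-4 + A - X) (F(X, A) = 9 + 1/((A - X) + (-1 - 3)) = 9 + 1/((A - X) - 4) = 9 + 1/(-4 + A - X))
d(-1)*(F(-15, 14) + 344) = 8*((35 - 9*14 + 9*(-15))/(4 - 15 - 1*14) + 344)/3 = 8*((35 - 126 - 135)/(4 - 15 - 14) + 344)/3 = 8*(-226/(-25) + 344)/3 = 8*(-1/25*(-226) + 344)/3 = 8*(226/25 + 344)/3 = (8/3)*(8826/25) = 23536/25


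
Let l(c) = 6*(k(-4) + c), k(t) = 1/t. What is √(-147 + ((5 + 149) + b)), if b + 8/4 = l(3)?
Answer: √86/2 ≈ 4.6368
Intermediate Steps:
l(c) = -3/2 + 6*c (l(c) = 6*(1/(-4) + c) = 6*(-¼ + c) = -3/2 + 6*c)
b = 29/2 (b = -2 + (-3/2 + 6*3) = -2 + (-3/2 + 18) = -2 + 33/2 = 29/2 ≈ 14.500)
√(-147 + ((5 + 149) + b)) = √(-147 + ((5 + 149) + 29/2)) = √(-147 + (154 + 29/2)) = √(-147 + 337/2) = √(43/2) = √86/2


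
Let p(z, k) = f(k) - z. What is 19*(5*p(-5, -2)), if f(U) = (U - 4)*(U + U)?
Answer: 2755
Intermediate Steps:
f(U) = 2*U*(-4 + U) (f(U) = (-4 + U)*(2*U) = 2*U*(-4 + U))
p(z, k) = -z + 2*k*(-4 + k) (p(z, k) = 2*k*(-4 + k) - z = -z + 2*k*(-4 + k))
19*(5*p(-5, -2)) = 19*(5*(-1*(-5) + 2*(-2)*(-4 - 2))) = 19*(5*(5 + 2*(-2)*(-6))) = 19*(5*(5 + 24)) = 19*(5*29) = 19*145 = 2755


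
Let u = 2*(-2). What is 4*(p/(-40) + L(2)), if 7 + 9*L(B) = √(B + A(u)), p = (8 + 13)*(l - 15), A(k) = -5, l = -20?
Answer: 1267/18 + 4*I*√3/9 ≈ 70.389 + 0.7698*I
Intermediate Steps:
u = -4
p = -735 (p = (8 + 13)*(-20 - 15) = 21*(-35) = -735)
L(B) = -7/9 + √(-5 + B)/9 (L(B) = -7/9 + √(B - 5)/9 = -7/9 + √(-5 + B)/9)
4*(p/(-40) + L(2)) = 4*(-735/(-40) + (-7/9 + √(-5 + 2)/9)) = 4*(-735*(-1/40) + (-7/9 + √(-3)/9)) = 4*(147/8 + (-7/9 + (I*√3)/9)) = 4*(147/8 + (-7/9 + I*√3/9)) = 4*(1267/72 + I*√3/9) = 1267/18 + 4*I*√3/9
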